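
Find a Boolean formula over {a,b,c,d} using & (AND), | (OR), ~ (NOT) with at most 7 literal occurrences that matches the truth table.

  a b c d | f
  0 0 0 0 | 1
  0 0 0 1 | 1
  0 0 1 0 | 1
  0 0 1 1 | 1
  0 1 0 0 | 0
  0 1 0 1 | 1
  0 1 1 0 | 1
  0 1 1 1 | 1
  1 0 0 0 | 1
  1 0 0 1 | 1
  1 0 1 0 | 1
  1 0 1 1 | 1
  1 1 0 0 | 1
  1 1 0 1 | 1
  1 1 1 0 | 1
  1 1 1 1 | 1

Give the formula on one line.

  ~b = 1111000011110000
  (a | d) = 0101010111111111
  (b | d) = 0101111101011111
  ((b | d) & c) = 0001001100010011
  ((a | d) | ((b | d) & c)) = 0101011111111111
  (~b | ((a | d) | ((b | d) & c))) = 1111011111111111

(~b | ((a | d) | ((b | d) & c)))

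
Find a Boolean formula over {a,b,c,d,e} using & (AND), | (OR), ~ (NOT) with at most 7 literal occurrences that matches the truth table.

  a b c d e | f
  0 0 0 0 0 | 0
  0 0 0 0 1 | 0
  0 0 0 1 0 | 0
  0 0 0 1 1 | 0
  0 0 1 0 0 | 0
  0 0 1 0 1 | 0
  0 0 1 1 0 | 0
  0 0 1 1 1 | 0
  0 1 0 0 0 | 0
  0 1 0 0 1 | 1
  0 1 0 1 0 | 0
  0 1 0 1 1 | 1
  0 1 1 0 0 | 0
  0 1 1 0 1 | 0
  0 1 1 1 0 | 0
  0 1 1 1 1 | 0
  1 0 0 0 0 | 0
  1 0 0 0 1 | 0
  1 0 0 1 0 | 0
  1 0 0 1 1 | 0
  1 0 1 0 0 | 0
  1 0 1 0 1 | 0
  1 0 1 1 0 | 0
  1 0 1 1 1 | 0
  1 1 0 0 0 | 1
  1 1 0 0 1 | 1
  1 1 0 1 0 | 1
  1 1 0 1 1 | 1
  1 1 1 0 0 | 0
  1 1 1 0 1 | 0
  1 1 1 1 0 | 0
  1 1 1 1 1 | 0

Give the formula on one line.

((~c & b) & ((~a | (d | ~c)) & (e | a)))

  ~c = 11110000111100001111000011110000
  (~c & b) = 00000000111100000000000011110000
  ~a = 11111111111111110000000000000000
  (d | ~c) = 11110011111100111111001111110011
  (~a | (d | ~c)) = 11111111111111111111001111110011
  (e | a) = 01010101010101011111111111111111
  ((~a | (d | ~c)) & (e | a)) = 01010101010101011111001111110011
  ((~c & b) & ((~a | (d | ~c)) & (e | a))) = 00000000010100000000000011110000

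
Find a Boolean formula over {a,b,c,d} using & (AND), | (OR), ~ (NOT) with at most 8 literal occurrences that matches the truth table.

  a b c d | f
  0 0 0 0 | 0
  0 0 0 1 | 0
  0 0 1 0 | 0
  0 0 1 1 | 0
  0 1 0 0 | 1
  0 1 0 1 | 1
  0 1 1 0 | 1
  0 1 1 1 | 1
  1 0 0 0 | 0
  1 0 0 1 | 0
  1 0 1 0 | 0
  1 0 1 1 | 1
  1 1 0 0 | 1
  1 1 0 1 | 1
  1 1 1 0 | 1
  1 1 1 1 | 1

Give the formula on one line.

(((a | b) & (~b & (b | (c & d)))) | b)

  (a | b) = 0000111111111111
  ~b = 1111000011110000
  (c & d) = 0001000100010001
  (b | (c & d)) = 0001111100011111
  (~b & (b | (c & d))) = 0001000000010000
  ((a | b) & (~b & (b | (c & d)))) = 0000000000010000
  (((a | b) & (~b & (b | (c & d)))) | b) = 0000111100011111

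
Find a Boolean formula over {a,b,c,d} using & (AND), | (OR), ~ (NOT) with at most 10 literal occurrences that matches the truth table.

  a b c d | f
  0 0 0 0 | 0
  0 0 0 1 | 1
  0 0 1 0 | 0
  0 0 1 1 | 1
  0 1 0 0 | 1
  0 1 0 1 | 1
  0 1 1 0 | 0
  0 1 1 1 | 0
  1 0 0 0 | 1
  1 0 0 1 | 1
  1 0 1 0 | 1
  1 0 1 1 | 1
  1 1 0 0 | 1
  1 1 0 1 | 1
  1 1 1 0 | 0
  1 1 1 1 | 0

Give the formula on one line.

  (a | b) = 0000111111111111
  ~a = 1111111100000000
  (b & ~a) = 0000111100000000
  (d | (b & ~a)) = 0101111101010101
  ((a | b) | (d | (b & ~a))) = 0101111111111111
  ~b = 1111000011110000
  ~c = 1100110011001100
  (~b | ~c) = 1111110011111100
  (((a | b) | (d | (b & ~a))) & (~b | ~c)) = 0101110011111100

(((a | b) | (d | (b & ~a))) & (~b | ~c))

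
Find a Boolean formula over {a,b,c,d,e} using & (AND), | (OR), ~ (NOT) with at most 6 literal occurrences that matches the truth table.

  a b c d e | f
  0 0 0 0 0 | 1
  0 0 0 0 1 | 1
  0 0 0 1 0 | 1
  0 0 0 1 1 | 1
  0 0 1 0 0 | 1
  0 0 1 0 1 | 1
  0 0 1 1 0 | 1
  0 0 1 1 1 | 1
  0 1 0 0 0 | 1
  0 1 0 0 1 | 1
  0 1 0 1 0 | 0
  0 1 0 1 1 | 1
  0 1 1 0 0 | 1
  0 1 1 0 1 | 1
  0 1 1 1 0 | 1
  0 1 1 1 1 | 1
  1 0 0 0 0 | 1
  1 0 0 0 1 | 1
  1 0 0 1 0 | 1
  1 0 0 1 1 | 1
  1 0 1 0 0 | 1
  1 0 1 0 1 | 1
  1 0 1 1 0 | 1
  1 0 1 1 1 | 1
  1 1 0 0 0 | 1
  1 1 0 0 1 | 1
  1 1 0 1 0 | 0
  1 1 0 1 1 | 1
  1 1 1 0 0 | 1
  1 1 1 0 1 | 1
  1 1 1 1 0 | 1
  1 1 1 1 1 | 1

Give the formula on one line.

  ~b = 11111111000000001111111100000000
  ~c = 11110000111100001111000011110000
  (~b & ~c) = 11110000000000001111000000000000
  ((~b & ~c) | e) = 11110101010101011111010101010101
  ~d = 11001100110011001100110011001100
  (c | ~d) = 11001111110011111100111111001111
  (((~b & ~c) | e) | (c | ~d)) = 11111111110111111111111111011111

(((~b & ~c) | e) | (c | ~d))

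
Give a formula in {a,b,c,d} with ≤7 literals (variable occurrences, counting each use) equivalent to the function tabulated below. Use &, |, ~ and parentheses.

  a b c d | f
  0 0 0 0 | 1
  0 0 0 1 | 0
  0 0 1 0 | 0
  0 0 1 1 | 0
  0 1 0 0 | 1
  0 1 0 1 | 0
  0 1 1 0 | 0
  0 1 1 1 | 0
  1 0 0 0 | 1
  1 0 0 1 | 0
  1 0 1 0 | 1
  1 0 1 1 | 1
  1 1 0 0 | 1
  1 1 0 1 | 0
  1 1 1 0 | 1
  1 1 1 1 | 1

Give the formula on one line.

  (d & c) = 0001000100010001
  ~d = 1010101010101010
  ((d & c) | ~d) = 1011101110111011
  ~c = 1100110011001100
  (a | ~c) = 1100110011111111
  (((d & c) | ~d) & (a | ~c)) = 1000100010111011

(((d & c) | ~d) & (a | ~c))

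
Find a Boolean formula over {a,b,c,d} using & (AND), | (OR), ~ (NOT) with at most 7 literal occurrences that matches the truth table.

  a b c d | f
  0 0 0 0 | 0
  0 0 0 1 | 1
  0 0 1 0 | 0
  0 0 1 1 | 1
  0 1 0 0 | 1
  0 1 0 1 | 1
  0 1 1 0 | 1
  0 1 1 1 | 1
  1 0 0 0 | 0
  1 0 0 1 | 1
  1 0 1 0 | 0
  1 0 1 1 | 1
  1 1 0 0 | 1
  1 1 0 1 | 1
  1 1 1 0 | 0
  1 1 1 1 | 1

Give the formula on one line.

  ~a = 1111111100000000
  (d | ~a) = 1111111101010101
  (a | b) = 0000111111111111
  ((d | ~a) & (a | b)) = 0000111101010101
  ~c = 1100110011001100
  (~c & b) = 0000110000001100
  ((~c & b) | d) = 0101110101011101
  (((d | ~a) & (a | b)) | ((~c & b) | d)) = 0101111101011101

(((d | ~a) & (a | b)) | ((~c & b) | d))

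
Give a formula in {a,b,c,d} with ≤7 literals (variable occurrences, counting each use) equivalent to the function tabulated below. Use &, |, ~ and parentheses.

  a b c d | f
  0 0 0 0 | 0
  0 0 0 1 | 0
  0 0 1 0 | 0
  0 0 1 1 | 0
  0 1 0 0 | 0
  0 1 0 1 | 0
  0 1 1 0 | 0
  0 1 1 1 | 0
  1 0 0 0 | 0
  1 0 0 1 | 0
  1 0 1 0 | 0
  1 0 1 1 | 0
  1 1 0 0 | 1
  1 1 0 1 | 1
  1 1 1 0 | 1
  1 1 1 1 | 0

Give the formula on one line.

  ~d = 1010101010101010
  ~c = 1100110011001100
  (~d | ~c) = 1110111011101110
  ~b = 1111000011110000
  (a | ~b) = 1111000011111111
  (d | (a | ~b)) = 1111010111111111
  (b & (d | (a | ~b))) = 0000010100001111
  (a & (b & (d | (a | ~b)))) = 0000000000001111
  ((~d | ~c) & (a & (b & (d | (a | ~b))))) = 0000000000001110

((~d | ~c) & (a & (b & (d | (a | ~b)))))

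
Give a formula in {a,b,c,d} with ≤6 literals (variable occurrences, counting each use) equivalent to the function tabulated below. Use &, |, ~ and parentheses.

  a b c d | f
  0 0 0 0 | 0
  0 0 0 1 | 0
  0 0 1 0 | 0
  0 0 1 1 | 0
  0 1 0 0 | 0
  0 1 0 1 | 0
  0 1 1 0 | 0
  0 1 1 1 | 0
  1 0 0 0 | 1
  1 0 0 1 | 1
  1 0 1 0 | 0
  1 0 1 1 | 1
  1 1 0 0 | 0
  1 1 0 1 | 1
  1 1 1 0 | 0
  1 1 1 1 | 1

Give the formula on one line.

(((((~c & ~b) & a) & ~d) | d) & a)

  ~c = 1100110011001100
  ~b = 1111000011110000
  (~c & ~b) = 1100000011000000
  ((~c & ~b) & a) = 0000000011000000
  ~d = 1010101010101010
  (((~c & ~b) & a) & ~d) = 0000000010000000
  ((((~c & ~b) & a) & ~d) | d) = 0101010111010101
  (((((~c & ~b) & a) & ~d) | d) & a) = 0000000011010101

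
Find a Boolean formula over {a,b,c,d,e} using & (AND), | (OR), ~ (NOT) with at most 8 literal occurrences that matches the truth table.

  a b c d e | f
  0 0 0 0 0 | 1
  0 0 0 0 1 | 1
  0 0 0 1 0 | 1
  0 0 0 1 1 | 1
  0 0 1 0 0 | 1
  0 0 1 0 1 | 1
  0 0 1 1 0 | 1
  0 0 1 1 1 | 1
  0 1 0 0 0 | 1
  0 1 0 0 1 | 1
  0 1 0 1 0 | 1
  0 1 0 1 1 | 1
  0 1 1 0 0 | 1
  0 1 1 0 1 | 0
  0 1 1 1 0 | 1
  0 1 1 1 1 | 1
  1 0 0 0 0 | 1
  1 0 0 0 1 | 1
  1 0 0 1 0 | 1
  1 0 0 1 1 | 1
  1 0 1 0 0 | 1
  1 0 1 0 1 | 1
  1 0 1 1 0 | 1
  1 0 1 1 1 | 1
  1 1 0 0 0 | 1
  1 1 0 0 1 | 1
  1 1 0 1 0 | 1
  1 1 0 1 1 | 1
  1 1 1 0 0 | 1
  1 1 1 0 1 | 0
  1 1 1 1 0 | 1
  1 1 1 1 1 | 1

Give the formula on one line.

  ~e = 10101010101010101010101010101010
  ~c = 11110000111100001111000011110000
  ~b = 11111111000000001111111100000000
  (~b | c) = 11111111000011111111111100001111
  (~b | d) = 11111111001100111111111100110011
  ((~b | c) & (~b | d)) = 11111111000000111111111100000011
  (~c | ((~b | c) & (~b | d))) = 11111111111100111111111111110011
  (~e | (~c | ((~b | c) & (~b | d)))) = 11111111111110111111111111111011

(~e | (~c | ((~b | c) & (~b | d))))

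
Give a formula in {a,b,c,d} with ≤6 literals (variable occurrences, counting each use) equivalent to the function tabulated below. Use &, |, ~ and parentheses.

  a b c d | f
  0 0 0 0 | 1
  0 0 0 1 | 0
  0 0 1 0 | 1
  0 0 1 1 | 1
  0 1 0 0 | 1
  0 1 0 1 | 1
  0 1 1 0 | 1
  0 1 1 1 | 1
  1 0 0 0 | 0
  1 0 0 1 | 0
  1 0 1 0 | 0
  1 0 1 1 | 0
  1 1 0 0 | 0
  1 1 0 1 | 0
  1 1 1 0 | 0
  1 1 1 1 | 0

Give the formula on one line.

  ~a = 1111111100000000
  ~d = 1010101010101010
  (c | ~d) = 1011101110111011
  ~b = 1111000011110000
  ((c | ~d) & ~b) = 1011000010110000
  (b | ((c | ~d) & ~b)) = 1011111110111111
  (~a & (b | ((c | ~d) & ~b))) = 1011111100000000

(~a & (b | ((c | ~d) & ~b)))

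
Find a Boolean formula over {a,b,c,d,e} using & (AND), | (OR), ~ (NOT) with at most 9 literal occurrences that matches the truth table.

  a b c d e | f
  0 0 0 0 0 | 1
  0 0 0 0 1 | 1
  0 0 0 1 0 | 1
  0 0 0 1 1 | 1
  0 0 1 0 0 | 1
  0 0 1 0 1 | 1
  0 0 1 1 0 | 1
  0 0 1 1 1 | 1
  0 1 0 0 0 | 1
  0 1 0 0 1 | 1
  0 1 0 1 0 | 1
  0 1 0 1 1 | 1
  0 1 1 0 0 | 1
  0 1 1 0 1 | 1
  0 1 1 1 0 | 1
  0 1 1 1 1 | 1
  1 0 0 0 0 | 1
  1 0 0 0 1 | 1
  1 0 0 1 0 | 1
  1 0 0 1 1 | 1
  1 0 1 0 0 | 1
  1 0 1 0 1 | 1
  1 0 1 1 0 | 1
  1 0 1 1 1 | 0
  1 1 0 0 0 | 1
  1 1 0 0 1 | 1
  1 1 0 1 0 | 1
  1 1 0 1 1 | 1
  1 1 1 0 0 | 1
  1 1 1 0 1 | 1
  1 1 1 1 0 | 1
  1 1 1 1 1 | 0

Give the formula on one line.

  ~e = 10101010101010101010101010101010
  (~e & c) = 00001010000010100000101000001010
  ~a = 11111111111111110000000000000000
  ((~e & c) | ~a) = 11111111111111110000101000001010
  ~d = 11001100110011001100110011001100
  (((~e & c) | ~a) | ~d) = 11111111111111111100111011001110
  ~c = 11110000111100001111000011110000
  (d & ~c) = 00110000001100000011000000110000
  ((((~e & c) | ~a) | ~d) | (d & ~c)) = 11111111111111111111111011111110

((((~e & c) | ~a) | ~d) | (d & ~c))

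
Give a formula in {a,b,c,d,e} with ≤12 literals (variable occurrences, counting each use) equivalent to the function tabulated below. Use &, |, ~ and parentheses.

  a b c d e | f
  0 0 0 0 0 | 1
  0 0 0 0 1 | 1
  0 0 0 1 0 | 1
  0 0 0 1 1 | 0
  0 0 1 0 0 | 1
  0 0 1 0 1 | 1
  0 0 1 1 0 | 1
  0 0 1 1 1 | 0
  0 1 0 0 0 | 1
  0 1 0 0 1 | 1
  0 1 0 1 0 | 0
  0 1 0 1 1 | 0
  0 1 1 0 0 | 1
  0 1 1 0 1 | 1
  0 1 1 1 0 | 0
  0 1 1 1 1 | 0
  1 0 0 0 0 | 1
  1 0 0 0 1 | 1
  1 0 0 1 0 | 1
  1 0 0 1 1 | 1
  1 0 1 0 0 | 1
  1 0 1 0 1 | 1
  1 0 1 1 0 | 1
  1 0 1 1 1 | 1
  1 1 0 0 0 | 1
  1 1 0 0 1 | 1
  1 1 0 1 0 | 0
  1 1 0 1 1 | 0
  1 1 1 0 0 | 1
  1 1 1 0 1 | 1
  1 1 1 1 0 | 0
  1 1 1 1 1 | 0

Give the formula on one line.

  ~d = 11001100110011001100110011001100
  (c | d) = 00111111001111110011111100111111
  ~b = 11111111000000001111111100000000
  ((c | d) & ~b) = 00111111000000000011111100000000
  (~d | ((c | d) & ~b)) = 11111111110011001111111111001100
  ~e = 10101010101010101010101010101010
  ((~d | ((c | d) & ~b)) & ~e) = 10101010100010001010101010001000
  (e & ~d) = 01000100010001000100010001000100
  (a & ~b) = 00000000000000001111111100000000
  ((e & ~d) | (a & ~b)) = 01000100010001001111111101000100
  (((~d | ((c | d) & ~b)) & ~e) | ((e & ~d) | (a & ~b))) = 11101110110011001111111111001100

(((~d | ((c | d) & ~b)) & ~e) | ((e & ~d) | (a & ~b)))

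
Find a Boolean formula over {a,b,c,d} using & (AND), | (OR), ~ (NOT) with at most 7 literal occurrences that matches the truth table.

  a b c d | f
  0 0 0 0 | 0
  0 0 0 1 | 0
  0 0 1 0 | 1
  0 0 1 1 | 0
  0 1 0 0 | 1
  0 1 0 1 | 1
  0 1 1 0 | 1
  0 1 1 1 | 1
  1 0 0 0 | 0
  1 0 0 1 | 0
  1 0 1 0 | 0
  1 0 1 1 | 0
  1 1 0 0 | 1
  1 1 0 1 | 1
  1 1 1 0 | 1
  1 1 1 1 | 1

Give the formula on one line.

((~d & ((d | c) & ~a)) | b)

  ~d = 1010101010101010
  (d | c) = 0111011101110111
  ~a = 1111111100000000
  ((d | c) & ~a) = 0111011100000000
  (~d & ((d | c) & ~a)) = 0010001000000000
  ((~d & ((d | c) & ~a)) | b) = 0010111100001111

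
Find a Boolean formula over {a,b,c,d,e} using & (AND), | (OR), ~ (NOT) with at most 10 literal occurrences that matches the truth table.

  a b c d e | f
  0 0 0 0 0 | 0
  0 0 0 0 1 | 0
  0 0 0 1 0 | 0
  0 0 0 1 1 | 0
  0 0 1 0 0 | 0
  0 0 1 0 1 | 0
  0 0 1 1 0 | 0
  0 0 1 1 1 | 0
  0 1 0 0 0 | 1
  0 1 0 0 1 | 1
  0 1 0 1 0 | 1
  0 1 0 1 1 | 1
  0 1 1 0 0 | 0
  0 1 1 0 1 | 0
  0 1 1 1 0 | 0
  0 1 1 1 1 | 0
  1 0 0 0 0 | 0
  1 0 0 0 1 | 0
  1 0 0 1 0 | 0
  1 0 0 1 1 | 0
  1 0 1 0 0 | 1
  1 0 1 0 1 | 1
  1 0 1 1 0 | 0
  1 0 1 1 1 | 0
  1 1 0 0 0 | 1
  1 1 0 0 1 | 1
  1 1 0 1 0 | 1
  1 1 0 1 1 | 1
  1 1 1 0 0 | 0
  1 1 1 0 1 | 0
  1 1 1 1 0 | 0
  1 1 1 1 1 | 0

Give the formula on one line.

((b & ~c) | ((((c & a) & ~b) | (~b & d)) & ~d))

  ~c = 11110000111100001111000011110000
  (b & ~c) = 00000000111100000000000011110000
  (c & a) = 00000000000000000000111100001111
  ~b = 11111111000000001111111100000000
  ((c & a) & ~b) = 00000000000000000000111100000000
  (~b & d) = 00110011000000000011001100000000
  (((c & a) & ~b) | (~b & d)) = 00110011000000000011111100000000
  ~d = 11001100110011001100110011001100
  ((((c & a) & ~b) | (~b & d)) & ~d) = 00000000000000000000110000000000
  ((b & ~c) | ((((c & a) & ~b) | (~b & d)) & ~d)) = 00000000111100000000110011110000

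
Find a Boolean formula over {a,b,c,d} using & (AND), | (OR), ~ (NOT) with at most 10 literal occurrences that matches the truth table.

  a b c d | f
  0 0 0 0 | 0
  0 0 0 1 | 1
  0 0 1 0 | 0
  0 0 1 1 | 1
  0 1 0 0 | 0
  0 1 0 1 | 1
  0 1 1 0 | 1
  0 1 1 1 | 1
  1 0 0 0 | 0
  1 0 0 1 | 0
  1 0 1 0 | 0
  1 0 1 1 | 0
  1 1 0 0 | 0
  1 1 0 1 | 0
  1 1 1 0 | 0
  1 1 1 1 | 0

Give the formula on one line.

((((~a | (a & ~c)) & d) & ~a) | (~d & (b & (c & ~a))))

  ~a = 1111111100000000
  ~c = 1100110011001100
  (a & ~c) = 0000000011001100
  (~a | (a & ~c)) = 1111111111001100
  ((~a | (a & ~c)) & d) = 0101010101000100
  (((~a | (a & ~c)) & d) & ~a) = 0101010100000000
  ~d = 1010101010101010
  (c & ~a) = 0011001100000000
  (b & (c & ~a)) = 0000001100000000
  (~d & (b & (c & ~a))) = 0000001000000000
  ((((~a | (a & ~c)) & d) & ~a) | (~d & (b & (c & ~a)))) = 0101011100000000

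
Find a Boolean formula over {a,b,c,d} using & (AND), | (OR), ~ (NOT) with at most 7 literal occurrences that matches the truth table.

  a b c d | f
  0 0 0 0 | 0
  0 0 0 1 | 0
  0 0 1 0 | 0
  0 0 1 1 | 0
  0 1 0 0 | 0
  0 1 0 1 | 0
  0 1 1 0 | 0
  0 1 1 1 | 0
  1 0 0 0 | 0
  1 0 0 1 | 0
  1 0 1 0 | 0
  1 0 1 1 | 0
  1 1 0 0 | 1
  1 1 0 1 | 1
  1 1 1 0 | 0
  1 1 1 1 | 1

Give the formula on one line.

((d | ~c) & (b & a))

  ~c = 1100110011001100
  (d | ~c) = 1101110111011101
  (b & a) = 0000000000001111
  ((d | ~c) & (b & a)) = 0000000000001101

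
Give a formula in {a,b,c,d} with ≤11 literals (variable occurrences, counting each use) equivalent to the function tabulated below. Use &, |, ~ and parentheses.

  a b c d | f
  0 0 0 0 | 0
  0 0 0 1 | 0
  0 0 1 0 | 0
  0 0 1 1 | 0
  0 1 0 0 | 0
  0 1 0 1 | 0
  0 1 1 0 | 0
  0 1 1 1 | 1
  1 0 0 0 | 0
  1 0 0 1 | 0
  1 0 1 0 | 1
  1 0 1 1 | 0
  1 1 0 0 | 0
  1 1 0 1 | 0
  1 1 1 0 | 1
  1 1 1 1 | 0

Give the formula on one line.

(((~d & a) | (d & ~a)) & ((a | b) & (c & (a | d))))

  ~d = 1010101010101010
  (~d & a) = 0000000010101010
  ~a = 1111111100000000
  (d & ~a) = 0101010100000000
  ((~d & a) | (d & ~a)) = 0101010110101010
  (a | b) = 0000111111111111
  (a | d) = 0101010111111111
  (c & (a | d)) = 0001000100110011
  ((a | b) & (c & (a | d))) = 0000000100110011
  (((~d & a) | (d & ~a)) & ((a | b) & (c & (a | d)))) = 0000000100100010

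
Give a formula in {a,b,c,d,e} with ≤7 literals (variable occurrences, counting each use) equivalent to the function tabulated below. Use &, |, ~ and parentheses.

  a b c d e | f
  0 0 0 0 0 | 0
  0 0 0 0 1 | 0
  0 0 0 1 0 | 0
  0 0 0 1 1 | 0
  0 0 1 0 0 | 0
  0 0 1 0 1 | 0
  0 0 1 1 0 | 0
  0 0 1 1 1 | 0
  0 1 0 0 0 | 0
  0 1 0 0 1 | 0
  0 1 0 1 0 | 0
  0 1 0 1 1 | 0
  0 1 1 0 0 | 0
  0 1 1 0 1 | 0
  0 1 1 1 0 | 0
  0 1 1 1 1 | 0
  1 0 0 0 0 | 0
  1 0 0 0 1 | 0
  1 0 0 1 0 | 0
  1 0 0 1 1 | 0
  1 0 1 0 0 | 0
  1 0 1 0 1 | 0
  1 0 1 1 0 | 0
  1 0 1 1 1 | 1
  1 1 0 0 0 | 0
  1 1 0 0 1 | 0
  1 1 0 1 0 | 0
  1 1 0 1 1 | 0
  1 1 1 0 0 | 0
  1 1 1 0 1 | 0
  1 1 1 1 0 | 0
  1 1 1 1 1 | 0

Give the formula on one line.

  ~b = 11111111000000001111111100000000
  (c & a) = 00000000000000000000111100001111
  (e & d) = 00010001000100010001000100010001
  ((c & a) & (e & d)) = 00000000000000000000000100000001
  (~b & ((c & a) & (e & d))) = 00000000000000000000000100000000

(~b & ((c & a) & (e & d)))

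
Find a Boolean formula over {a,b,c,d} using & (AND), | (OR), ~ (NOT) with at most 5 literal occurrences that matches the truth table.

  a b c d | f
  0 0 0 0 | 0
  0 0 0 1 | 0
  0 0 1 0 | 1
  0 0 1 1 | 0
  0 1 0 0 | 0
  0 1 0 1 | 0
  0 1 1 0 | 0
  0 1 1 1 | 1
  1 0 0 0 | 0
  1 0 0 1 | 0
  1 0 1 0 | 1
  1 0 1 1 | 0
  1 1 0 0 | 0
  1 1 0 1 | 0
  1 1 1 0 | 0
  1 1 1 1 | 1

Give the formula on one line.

  ~b = 1111000011110000
  ~d = 1010101010101010
  (~b & ~d) = 1010000010100000
  (d & b) = 0000010100000101
  ((~b & ~d) | (d & b)) = 1010010110100101
  (c & ((~b & ~d) | (d & b))) = 0010000100100001

(c & ((~b & ~d) | (d & b)))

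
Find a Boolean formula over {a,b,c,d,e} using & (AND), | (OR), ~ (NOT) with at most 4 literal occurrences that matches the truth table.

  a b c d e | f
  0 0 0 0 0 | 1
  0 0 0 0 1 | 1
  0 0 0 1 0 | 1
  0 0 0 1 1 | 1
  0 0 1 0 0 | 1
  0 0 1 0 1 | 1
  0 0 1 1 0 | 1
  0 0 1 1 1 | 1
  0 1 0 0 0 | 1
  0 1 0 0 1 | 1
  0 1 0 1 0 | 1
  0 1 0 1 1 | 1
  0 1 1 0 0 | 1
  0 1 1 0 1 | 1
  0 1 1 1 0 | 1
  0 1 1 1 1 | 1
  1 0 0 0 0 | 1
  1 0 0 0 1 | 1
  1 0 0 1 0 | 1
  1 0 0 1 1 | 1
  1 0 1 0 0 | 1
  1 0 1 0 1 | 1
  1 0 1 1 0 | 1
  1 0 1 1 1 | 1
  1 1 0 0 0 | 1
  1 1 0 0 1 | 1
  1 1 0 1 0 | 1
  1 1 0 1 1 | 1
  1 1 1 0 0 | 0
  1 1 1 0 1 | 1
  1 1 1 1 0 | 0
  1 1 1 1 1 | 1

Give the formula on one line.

(~c | (~a | (e | ~b)))

  ~c = 11110000111100001111000011110000
  ~a = 11111111111111110000000000000000
  ~b = 11111111000000001111111100000000
  (e | ~b) = 11111111010101011111111101010101
  (~a | (e | ~b)) = 11111111111111111111111101010101
  (~c | (~a | (e | ~b))) = 11111111111111111111111111110101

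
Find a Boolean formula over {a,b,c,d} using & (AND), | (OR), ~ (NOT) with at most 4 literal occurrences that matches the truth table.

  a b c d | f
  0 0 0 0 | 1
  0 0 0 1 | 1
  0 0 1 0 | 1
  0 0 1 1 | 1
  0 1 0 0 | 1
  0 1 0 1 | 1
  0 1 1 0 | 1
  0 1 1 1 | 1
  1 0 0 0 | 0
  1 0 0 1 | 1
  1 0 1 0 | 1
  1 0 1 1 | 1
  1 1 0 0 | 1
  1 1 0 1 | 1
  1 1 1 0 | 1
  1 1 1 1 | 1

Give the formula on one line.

((b | ~a) | (c | d))

  ~a = 1111111100000000
  (b | ~a) = 1111111100001111
  (c | d) = 0111011101110111
  ((b | ~a) | (c | d)) = 1111111101111111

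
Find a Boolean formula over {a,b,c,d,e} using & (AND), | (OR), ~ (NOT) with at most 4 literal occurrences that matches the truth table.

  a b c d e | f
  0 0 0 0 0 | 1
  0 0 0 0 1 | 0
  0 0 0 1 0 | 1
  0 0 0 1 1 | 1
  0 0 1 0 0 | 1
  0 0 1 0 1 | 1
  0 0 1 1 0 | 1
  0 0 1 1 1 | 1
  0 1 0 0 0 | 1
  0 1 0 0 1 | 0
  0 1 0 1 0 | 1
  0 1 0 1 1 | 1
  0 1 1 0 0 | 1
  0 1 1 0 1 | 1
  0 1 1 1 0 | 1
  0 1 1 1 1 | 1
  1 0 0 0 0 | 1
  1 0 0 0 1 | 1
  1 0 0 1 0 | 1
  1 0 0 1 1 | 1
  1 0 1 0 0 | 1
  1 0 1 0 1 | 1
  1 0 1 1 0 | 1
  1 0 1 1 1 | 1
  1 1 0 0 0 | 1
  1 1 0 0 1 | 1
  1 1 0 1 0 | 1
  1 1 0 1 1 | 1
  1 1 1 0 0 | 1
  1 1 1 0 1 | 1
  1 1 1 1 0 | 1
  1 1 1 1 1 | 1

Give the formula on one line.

  (c | d) = 00111111001111110011111100111111
  ~e = 10101010101010101010101010101010
  (a | ~e) = 10101010101010101111111111111111
  ((c | d) | (a | ~e)) = 10111111101111111111111111111111

((c | d) | (a | ~e))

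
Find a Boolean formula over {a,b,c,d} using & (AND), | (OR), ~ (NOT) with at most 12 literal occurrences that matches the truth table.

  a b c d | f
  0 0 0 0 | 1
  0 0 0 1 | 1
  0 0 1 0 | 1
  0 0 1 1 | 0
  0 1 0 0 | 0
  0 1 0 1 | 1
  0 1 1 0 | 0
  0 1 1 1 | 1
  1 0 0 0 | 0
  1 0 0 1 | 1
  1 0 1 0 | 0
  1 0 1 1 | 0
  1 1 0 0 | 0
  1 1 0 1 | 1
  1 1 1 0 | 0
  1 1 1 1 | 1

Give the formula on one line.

((~c & d) | ((((d & a) | (~a & ~b)) & ~d) | (b & d)))

  ~c = 1100110011001100
  (~c & d) = 0100010001000100
  (d & a) = 0000000001010101
  ~a = 1111111100000000
  ~b = 1111000011110000
  (~a & ~b) = 1111000000000000
  ((d & a) | (~a & ~b)) = 1111000001010101
  ~d = 1010101010101010
  (((d & a) | (~a & ~b)) & ~d) = 1010000000000000
  (b & d) = 0000010100000101
  ((((d & a) | (~a & ~b)) & ~d) | (b & d)) = 1010010100000101
  ((~c & d) | ((((d & a) | (~a & ~b)) & ~d) | (b & d))) = 1110010101000101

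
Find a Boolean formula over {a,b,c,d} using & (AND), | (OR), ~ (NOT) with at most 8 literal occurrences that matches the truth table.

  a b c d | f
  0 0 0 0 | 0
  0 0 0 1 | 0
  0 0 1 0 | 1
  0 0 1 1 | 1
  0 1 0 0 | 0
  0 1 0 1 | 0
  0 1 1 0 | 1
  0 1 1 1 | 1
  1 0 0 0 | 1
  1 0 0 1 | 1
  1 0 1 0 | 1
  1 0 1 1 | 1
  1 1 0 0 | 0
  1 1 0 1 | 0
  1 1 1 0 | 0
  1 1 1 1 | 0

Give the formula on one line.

  ~a = 1111111100000000
  (~a & c) = 0011001100000000
  ~c = 1100110011001100
  ~b = 1111000011110000
  (a & ~b) = 0000000011110000
  (~c | (a & ~b)) = 1100110011111100
  ((~c | (a & ~b)) & ~b) = 1100000011110000
  (((~c | (a & ~b)) & ~b) & a) = 0000000011110000
  ((~a & c) | (((~c | (a & ~b)) & ~b) & a)) = 0011001111110000

((~a & c) | (((~c | (a & ~b)) & ~b) & a))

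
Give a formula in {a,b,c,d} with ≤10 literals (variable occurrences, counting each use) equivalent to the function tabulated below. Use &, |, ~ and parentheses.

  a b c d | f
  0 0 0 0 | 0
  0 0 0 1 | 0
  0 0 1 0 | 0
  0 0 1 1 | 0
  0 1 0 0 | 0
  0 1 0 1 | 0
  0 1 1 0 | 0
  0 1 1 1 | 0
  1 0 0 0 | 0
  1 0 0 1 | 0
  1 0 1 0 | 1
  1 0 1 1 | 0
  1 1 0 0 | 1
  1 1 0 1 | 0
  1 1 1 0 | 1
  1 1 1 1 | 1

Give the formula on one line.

  ~d = 1010101010101010
  (~d | c) = 1011101110111011
  (~d & a) = 0000000010101010
  ((~d & a) & c) = 0000000000100010
  (b | ((~d & a) & c)) = 0000111100101111
  ((~d | c) & (b | ((~d & a) & c))) = 0000101100101011
  (((~d | c) & (b | ((~d & a) & c))) & a) = 0000000000101011

(((~d | c) & (b | ((~d & a) & c))) & a)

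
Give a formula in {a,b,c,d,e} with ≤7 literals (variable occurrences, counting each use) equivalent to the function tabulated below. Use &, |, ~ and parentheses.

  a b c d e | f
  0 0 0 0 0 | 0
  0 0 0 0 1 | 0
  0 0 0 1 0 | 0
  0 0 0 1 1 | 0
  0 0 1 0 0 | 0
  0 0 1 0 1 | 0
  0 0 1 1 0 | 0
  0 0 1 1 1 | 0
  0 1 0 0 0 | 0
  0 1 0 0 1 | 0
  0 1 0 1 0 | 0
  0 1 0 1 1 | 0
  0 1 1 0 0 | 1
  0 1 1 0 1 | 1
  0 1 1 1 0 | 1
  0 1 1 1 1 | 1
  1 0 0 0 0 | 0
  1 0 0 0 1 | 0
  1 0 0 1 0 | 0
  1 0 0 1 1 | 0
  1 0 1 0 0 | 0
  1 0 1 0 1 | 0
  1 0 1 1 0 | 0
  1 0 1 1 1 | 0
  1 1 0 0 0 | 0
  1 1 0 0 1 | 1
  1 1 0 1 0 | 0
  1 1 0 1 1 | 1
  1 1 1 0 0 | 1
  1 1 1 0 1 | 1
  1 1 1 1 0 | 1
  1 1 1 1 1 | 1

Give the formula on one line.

((b & ((c | a) & (~a | b))) & (c | e))

  (c | a) = 00001111000011111111111111111111
  ~a = 11111111111111110000000000000000
  (~a | b) = 11111111111111110000000011111111
  ((c | a) & (~a | b)) = 00001111000011110000000011111111
  (b & ((c | a) & (~a | b))) = 00000000000011110000000011111111
  (c | e) = 01011111010111110101111101011111
  ((b & ((c | a) & (~a | b))) & (c | e)) = 00000000000011110000000001011111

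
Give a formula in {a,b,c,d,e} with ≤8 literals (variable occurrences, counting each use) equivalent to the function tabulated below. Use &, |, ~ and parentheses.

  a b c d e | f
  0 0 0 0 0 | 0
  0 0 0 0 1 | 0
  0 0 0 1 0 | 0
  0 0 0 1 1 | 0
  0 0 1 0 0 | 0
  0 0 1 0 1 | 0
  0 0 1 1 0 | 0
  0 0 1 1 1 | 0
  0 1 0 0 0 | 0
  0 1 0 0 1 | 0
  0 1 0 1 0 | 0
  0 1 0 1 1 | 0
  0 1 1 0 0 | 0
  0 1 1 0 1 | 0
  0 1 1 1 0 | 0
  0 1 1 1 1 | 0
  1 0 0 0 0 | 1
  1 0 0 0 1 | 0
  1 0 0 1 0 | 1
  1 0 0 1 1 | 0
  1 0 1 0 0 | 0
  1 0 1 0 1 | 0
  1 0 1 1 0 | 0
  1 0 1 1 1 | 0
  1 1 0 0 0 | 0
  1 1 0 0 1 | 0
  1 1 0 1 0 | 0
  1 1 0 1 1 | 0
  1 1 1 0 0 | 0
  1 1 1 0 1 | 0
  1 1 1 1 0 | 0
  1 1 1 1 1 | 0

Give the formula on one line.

(((~c & ~e) & a) & (~c & ~b))

  ~c = 11110000111100001111000011110000
  ~e = 10101010101010101010101010101010
  (~c & ~e) = 10100000101000001010000010100000
  ((~c & ~e) & a) = 00000000000000001010000010100000
  ~b = 11111111000000001111111100000000
  (~c & ~b) = 11110000000000001111000000000000
  (((~c & ~e) & a) & (~c & ~b)) = 00000000000000001010000000000000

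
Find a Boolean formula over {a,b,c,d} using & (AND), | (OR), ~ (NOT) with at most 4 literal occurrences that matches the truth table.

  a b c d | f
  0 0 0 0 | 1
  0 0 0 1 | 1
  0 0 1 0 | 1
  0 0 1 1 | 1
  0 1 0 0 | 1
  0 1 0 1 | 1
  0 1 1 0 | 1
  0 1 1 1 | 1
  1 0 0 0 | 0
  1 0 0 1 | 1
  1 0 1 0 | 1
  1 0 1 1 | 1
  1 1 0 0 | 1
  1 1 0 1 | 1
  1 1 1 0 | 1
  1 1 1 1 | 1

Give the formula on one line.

  ~a = 1111111100000000
  (c | ~a) = 1111111100110011
  (b | d) = 0101111101011111
  ((c | ~a) | (b | d)) = 1111111101111111

((c | ~a) | (b | d))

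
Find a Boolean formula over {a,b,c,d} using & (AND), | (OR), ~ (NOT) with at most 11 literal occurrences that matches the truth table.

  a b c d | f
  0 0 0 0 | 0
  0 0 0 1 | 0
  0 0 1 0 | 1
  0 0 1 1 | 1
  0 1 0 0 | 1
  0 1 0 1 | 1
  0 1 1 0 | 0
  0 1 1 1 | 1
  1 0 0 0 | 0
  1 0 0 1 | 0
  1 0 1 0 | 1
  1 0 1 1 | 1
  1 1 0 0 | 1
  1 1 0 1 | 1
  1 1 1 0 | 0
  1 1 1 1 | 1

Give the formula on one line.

((c | b) & (((b | ~a) & ((a & ~b) | ~c)) | (d | ~b)))

  (c | b) = 0011111100111111
  ~a = 1111111100000000
  (b | ~a) = 1111111100001111
  ~b = 1111000011110000
  (a & ~b) = 0000000011110000
  ~c = 1100110011001100
  ((a & ~b) | ~c) = 1100110011111100
  ((b | ~a) & ((a & ~b) | ~c)) = 1100110000001100
  (d | ~b) = 1111010111110101
  (((b | ~a) & ((a & ~b) | ~c)) | (d | ~b)) = 1111110111111101
  ((c | b) & (((b | ~a) & ((a & ~b) | ~c)) | (d | ~b))) = 0011110100111101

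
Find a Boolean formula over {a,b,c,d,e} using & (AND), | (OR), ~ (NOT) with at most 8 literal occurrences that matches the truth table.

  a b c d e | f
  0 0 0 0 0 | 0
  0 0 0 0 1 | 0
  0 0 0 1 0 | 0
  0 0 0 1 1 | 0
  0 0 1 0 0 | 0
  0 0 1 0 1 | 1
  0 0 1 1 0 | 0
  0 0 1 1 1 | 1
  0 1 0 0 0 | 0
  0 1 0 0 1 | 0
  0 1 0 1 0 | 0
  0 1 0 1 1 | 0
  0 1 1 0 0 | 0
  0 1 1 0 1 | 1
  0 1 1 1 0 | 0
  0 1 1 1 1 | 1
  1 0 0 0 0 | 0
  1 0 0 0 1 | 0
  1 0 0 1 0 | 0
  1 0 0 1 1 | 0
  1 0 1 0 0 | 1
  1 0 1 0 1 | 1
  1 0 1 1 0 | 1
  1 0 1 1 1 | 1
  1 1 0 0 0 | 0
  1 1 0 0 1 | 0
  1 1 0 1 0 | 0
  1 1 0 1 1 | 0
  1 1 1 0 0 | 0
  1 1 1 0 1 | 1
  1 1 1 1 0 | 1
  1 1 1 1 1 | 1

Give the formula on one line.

  ~b = 11111111000000001111111100000000
  (~b & c) = 00001111000000000000111100000000
  ((~b & c) | d) = 00111111001100110011111100110011
  (((~b & c) | d) & a) = 00000000000000000011111100110011
  ((((~b & c) | d) & a) | e) = 01010101010101010111111101110111
  (((((~b & c) | d) & a) | e) & c) = 00000101000001010000111100000111

(((((~b & c) | d) & a) | e) & c)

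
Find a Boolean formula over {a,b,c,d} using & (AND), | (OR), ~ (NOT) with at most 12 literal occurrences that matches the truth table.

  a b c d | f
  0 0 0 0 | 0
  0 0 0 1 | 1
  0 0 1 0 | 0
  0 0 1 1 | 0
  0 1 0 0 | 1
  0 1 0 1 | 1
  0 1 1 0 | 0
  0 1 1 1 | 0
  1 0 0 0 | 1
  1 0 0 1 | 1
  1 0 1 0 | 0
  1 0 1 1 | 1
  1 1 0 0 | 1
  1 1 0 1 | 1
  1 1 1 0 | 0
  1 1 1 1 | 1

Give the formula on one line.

((a & (d & (c | ~d))) | (~c & (((a & ~b) | d) | b)))

  ~d = 1010101010101010
  (c | ~d) = 1011101110111011
  (d & (c | ~d)) = 0001000100010001
  (a & (d & (c | ~d))) = 0000000000010001
  ~c = 1100110011001100
  ~b = 1111000011110000
  (a & ~b) = 0000000011110000
  ((a & ~b) | d) = 0101010111110101
  (((a & ~b) | d) | b) = 0101111111111111
  (~c & (((a & ~b) | d) | b)) = 0100110011001100
  ((a & (d & (c | ~d))) | (~c & (((a & ~b) | d) | b))) = 0100110011011101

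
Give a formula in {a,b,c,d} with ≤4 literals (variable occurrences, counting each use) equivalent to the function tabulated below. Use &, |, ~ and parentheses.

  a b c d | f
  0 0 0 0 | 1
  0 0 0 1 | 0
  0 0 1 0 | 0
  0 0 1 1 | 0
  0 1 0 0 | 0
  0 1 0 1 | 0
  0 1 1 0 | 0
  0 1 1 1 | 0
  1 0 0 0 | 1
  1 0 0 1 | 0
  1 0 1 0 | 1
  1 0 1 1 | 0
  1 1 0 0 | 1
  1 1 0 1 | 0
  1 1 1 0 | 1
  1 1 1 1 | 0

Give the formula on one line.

  ~c = 1100110011001100
  ~b = 1111000011110000
  (~c & ~b) = 1100000011000000
  ((~c & ~b) | a) = 1100000011111111
  ~d = 1010101010101010
  (((~c & ~b) | a) & ~d) = 1000000010101010

(((~c & ~b) | a) & ~d)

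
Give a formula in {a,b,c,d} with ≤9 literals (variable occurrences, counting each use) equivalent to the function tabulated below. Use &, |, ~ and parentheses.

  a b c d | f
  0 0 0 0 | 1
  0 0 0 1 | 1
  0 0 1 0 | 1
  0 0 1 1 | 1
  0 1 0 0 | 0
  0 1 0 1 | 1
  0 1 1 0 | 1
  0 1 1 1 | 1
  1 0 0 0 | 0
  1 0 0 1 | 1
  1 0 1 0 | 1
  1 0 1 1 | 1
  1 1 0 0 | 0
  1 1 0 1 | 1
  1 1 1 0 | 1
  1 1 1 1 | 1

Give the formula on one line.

  (c | d) = 0111011101110111
  ~c = 1100110011001100
  (~c & b) = 0000110000001100
  (d & (~c & b)) = 0000010000000100
  ~a = 1111111100000000
  ~b = 1111000011110000
  (~a & ~b) = 1111000000000000
  ((~a & ~b) | c) = 1111001100110011
  ((d & (~c & b)) | ((~a & ~b) | c)) = 1111011100110111
  ((c | d) | ((d & (~c & b)) | ((~a & ~b) | c))) = 1111011101110111

((c | d) | ((d & (~c & b)) | ((~a & ~b) | c)))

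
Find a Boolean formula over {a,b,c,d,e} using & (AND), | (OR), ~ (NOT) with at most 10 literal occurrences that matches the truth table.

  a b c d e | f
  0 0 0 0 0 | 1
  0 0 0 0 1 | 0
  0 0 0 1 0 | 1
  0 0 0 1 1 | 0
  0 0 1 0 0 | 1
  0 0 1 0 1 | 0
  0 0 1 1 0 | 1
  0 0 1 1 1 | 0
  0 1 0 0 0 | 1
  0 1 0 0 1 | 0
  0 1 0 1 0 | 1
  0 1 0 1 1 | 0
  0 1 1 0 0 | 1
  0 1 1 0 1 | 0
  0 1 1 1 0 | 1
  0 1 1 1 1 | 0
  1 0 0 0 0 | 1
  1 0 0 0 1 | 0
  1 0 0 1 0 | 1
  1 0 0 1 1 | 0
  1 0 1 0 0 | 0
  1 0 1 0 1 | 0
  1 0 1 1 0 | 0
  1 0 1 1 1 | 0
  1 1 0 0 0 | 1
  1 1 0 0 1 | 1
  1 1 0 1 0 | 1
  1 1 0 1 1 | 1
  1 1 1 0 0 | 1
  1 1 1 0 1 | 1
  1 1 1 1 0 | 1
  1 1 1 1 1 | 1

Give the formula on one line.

  ~a = 11111111111111110000000000000000
  ~c = 11110000111100001111000011110000
  ~d = 11001100110011001100110011001100
  ~b = 11111111000000001111111100000000
  (~d | ~b) = 11111111110011001111111111001100
  (~a & (~d | ~b)) = 11111111110011000000000000000000
  (~c | (~a & (~d | ~b))) = 11111111111111001111000011110000
  ((~c | (~a & (~d | ~b))) & ~b) = 11111111000000001111000000000000
  (~a | ((~c | (~a & (~d | ~b))) & ~b)) = 11111111111111111111000000000000
  ~e = 10101010101010101010101010101010
  ((~a | ((~c | (~a & (~d | ~b))) & ~b)) & ~e) = 10101010101010101010000000000000
  (b & a) = 00000000000000000000000011111111
  (((~a | ((~c | (~a & (~d | ~b))) & ~b)) & ~e) | (b & a)) = 10101010101010101010000011111111

(((~a | ((~c | (~a & (~d | ~b))) & ~b)) & ~e) | (b & a))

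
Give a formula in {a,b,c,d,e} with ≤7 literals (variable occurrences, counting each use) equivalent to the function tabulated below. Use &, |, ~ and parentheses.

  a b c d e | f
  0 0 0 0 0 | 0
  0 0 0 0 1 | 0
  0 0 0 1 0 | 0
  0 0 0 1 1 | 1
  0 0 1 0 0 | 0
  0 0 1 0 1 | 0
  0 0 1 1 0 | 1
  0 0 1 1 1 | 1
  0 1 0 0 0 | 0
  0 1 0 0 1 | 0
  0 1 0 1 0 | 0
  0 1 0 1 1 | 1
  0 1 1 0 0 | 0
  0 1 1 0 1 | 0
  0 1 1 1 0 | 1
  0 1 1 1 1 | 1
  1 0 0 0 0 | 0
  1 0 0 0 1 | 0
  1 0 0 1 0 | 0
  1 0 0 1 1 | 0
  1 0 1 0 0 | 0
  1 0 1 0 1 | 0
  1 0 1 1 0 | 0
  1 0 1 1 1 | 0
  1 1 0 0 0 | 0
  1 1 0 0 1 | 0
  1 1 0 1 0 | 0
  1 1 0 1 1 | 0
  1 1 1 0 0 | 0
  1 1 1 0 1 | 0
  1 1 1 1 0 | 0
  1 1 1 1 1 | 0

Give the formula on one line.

  (e | c) = 01011111010111110101111101011111
  ~a = 11111111111111110000000000000000
  (~a & d) = 00110011001100110000000000000000
  ((e | c) & (~a & d)) = 00010011000100110000000000000000

((e | c) & (~a & d))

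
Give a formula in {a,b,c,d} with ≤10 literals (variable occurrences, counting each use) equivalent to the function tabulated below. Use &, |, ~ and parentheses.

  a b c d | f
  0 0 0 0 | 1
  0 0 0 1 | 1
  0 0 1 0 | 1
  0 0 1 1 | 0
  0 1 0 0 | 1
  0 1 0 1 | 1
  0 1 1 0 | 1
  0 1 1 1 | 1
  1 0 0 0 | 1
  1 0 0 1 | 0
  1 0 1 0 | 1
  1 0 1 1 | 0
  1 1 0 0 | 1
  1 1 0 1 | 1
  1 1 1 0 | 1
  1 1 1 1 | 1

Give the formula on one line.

  ~d = 1010101010101010
  (b | ~d) = 1010111110101111
  ~c = 1100110011001100
  ~a = 1111111100000000
  (~c & ~a) = 1100110000000000
  (b | ~a) = 1111111100001111
  (a & (b | ~a)) = 0000000000001111
  ((~c & ~a) | (a & (b | ~a))) = 1100110000001111
  ((b | ~d) | ((~c & ~a) | (a & (b | ~a)))) = 1110111110101111

((b | ~d) | ((~c & ~a) | (a & (b | ~a))))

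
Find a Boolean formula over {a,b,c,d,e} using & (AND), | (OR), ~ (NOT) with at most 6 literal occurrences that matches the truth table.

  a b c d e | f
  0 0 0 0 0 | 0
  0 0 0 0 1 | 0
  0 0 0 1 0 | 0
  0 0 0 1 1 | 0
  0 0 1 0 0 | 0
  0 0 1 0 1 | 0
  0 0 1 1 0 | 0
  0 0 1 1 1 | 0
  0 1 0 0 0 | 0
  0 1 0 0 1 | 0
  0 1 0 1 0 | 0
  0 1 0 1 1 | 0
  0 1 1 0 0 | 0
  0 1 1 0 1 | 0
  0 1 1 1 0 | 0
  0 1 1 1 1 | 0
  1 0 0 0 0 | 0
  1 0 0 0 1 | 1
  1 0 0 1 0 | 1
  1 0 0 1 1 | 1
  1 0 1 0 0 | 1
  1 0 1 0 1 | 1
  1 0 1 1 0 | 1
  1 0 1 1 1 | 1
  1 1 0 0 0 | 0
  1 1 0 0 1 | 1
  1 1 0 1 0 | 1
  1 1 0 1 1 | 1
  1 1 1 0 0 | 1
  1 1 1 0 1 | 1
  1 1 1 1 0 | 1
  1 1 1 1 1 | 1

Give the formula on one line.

  (d | c) = 00111111001111110011111100111111
  (e | (d | c)) = 01111111011111110111111101111111
  ((e | (d | c)) & a) = 00000000000000000111111101111111

((e | (d | c)) & a)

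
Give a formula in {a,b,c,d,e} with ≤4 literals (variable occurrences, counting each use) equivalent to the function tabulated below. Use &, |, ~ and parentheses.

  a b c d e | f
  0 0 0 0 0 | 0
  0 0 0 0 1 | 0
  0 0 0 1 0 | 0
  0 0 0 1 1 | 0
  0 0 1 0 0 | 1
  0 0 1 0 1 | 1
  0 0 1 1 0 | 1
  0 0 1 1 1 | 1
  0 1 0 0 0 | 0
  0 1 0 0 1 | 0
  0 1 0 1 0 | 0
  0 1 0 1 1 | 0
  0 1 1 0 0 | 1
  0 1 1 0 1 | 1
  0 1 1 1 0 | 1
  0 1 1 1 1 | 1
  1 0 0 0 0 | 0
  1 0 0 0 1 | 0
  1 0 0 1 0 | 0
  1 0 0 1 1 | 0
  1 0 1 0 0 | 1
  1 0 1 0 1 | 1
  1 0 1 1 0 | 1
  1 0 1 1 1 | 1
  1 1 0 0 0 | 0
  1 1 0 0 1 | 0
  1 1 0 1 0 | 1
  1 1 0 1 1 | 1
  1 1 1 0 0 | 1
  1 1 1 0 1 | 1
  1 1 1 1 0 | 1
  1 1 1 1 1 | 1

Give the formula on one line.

  (a & d) = 00000000000000000011001100110011
  (b & (a & d)) = 00000000000000000000000000110011
  ((b & (a & d)) | c) = 00001111000011110000111100111111

((b & (a & d)) | c)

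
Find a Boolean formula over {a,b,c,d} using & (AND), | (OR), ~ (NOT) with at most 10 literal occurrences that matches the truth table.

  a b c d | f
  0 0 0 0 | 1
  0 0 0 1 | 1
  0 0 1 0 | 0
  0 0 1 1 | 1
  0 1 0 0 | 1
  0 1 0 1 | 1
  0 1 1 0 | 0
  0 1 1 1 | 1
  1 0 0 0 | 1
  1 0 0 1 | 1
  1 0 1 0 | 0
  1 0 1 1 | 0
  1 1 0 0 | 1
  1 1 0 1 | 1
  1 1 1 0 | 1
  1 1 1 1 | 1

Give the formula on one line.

(((~a & d) | ((d | ~c) & (~d | ~c))) | (a & b))

  ~a = 1111111100000000
  (~a & d) = 0101010100000000
  ~c = 1100110011001100
  (d | ~c) = 1101110111011101
  ~d = 1010101010101010
  (~d | ~c) = 1110111011101110
  ((d | ~c) & (~d | ~c)) = 1100110011001100
  ((~a & d) | ((d | ~c) & (~d | ~c))) = 1101110111001100
  (a & b) = 0000000000001111
  (((~a & d) | ((d | ~c) & (~d | ~c))) | (a & b)) = 1101110111001111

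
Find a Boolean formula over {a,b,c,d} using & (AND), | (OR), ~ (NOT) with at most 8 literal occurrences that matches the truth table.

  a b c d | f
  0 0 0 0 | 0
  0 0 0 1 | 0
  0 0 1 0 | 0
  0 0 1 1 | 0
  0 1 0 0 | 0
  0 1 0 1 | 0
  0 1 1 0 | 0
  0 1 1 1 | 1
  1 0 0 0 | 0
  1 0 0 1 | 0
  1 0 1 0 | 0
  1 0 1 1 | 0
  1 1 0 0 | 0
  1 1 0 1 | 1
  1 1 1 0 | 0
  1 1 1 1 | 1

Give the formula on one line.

((b | (~b & a)) & (d & ((~a | b) & (a | c))))

  ~b = 1111000011110000
  (~b & a) = 0000000011110000
  (b | (~b & a)) = 0000111111111111
  ~a = 1111111100000000
  (~a | b) = 1111111100001111
  (a | c) = 0011001111111111
  ((~a | b) & (a | c)) = 0011001100001111
  (d & ((~a | b) & (a | c))) = 0001000100000101
  ((b | (~b & a)) & (d & ((~a | b) & (a | c)))) = 0000000100000101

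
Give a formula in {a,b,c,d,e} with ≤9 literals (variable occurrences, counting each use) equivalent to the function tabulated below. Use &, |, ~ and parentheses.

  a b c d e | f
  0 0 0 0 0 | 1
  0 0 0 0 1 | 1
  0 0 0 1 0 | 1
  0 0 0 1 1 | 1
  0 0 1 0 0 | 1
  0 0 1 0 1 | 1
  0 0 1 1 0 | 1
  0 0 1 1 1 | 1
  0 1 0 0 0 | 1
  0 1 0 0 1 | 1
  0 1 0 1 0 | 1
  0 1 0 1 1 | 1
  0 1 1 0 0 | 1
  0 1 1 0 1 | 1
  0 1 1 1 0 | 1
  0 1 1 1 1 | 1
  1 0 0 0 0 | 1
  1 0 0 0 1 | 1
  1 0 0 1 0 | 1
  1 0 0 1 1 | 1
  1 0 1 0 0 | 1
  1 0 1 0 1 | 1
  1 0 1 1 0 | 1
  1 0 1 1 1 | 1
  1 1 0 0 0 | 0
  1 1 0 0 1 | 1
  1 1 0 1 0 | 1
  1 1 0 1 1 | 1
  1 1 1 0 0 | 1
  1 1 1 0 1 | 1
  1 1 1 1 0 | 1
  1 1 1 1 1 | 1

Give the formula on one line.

  ~b = 11111111000000001111111100000000
  (b | e) = 01010101111111110101010111111111
  ((b | e) & a) = 00000000000000000101010111111111
  (((b | e) & a) & d) = 00000000000000000001000100110011
  ~a = 11111111111111110000000000000000
  (~a | c) = 11111111111111110000111100001111
  (e | (~a | c)) = 11111111111111110101111101011111
  ((((b | e) & a) & d) | (e | (~a | c))) = 11111111111111110101111101111111
  (~b | ((((b | e) & a) & d) | (e | (~a | c)))) = 11111111111111111111111101111111

(~b | ((((b | e) & a) & d) | (e | (~a | c))))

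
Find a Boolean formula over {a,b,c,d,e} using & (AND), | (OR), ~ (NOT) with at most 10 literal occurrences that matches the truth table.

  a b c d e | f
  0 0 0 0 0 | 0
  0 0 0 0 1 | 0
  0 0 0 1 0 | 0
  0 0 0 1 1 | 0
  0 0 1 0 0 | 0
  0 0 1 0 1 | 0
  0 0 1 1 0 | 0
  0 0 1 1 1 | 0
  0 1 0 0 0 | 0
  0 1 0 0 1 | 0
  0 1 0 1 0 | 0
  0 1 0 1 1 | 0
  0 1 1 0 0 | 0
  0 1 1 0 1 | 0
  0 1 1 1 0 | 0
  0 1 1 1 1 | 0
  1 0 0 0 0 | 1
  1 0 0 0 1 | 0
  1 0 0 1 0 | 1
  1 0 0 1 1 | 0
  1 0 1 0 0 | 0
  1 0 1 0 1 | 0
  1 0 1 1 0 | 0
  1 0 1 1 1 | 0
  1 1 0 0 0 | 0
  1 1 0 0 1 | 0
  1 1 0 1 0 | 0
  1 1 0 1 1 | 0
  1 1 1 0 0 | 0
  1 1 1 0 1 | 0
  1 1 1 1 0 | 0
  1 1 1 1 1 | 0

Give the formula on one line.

(((~c & ~b) & ((c | a) | (b & ~e))) & ((~b | ~d) & ~e))

  ~c = 11110000111100001111000011110000
  ~b = 11111111000000001111111100000000
  (~c & ~b) = 11110000000000001111000000000000
  (c | a) = 00001111000011111111111111111111
  ~e = 10101010101010101010101010101010
  (b & ~e) = 00000000101010100000000010101010
  ((c | a) | (b & ~e)) = 00001111101011111111111111111111
  ((~c & ~b) & ((c | a) | (b & ~e))) = 00000000000000001111000000000000
  ~d = 11001100110011001100110011001100
  (~b | ~d) = 11111111110011001111111111001100
  ((~b | ~d) & ~e) = 10101010100010001010101010001000
  (((~c & ~b) & ((c | a) | (b & ~e))) & ((~b | ~d) & ~e)) = 00000000000000001010000000000000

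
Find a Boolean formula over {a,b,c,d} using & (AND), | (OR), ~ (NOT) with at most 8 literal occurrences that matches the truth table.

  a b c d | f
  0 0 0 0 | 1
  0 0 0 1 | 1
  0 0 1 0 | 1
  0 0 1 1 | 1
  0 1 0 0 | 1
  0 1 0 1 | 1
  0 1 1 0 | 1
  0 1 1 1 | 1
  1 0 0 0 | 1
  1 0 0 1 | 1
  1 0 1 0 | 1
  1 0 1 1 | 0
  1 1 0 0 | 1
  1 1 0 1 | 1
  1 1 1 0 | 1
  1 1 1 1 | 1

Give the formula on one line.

  ~a = 1111111100000000
  ~d = 1010101010101010
  (b & d) = 0000010100000101
  (~d | (b & d)) = 1010111110101111
  (~a | (~d | (b & d))) = 1111111110101111
  ((~a | (~d | (b & d))) & c) = 0011001100100011
  ~c = 1100110011001100
  (((~a | (~d | (b & d))) & c) | ~c) = 1111111111101111

(((~a | (~d | (b & d))) & c) | ~c)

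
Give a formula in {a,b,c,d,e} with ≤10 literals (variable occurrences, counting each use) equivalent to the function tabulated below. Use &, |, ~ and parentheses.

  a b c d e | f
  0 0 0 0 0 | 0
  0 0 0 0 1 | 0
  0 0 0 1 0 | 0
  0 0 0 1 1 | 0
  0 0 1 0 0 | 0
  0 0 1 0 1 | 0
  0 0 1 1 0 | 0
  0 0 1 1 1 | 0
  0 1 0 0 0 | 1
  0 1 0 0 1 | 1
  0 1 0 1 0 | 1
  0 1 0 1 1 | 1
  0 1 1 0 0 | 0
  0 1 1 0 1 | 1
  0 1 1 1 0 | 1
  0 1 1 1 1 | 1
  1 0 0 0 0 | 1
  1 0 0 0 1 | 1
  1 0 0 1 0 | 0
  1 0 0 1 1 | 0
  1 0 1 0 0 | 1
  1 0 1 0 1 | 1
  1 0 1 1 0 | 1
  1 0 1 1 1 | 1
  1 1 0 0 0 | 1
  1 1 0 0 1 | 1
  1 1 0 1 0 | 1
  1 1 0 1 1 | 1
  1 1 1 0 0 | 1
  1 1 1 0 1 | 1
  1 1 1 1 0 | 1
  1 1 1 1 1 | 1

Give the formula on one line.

((b | a) & ((e | ((d | a) | ~c)) & ((~d | b) | c)))

  (b | a) = 00000000111111111111111111111111
  (d | a) = 00110011001100111111111111111111
  ~c = 11110000111100001111000011110000
  ((d | a) | ~c) = 11110011111100111111111111111111
  (e | ((d | a) | ~c)) = 11110111111101111111111111111111
  ~d = 11001100110011001100110011001100
  (~d | b) = 11001100111111111100110011111111
  ((~d | b) | c) = 11001111111111111100111111111111
  ((e | ((d | a) | ~c)) & ((~d | b) | c)) = 11000111111101111100111111111111
  ((b | a) & ((e | ((d | a) | ~c)) & ((~d | b) | c))) = 00000000111101111100111111111111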